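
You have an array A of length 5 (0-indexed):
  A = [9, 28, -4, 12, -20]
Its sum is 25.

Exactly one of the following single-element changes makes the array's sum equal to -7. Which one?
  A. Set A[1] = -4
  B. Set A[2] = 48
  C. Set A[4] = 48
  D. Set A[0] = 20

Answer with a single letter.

Answer: A

Derivation:
Option A: A[1] 28->-4, delta=-32, new_sum=25+(-32)=-7 <-- matches target
Option B: A[2] -4->48, delta=52, new_sum=25+(52)=77
Option C: A[4] -20->48, delta=68, new_sum=25+(68)=93
Option D: A[0] 9->20, delta=11, new_sum=25+(11)=36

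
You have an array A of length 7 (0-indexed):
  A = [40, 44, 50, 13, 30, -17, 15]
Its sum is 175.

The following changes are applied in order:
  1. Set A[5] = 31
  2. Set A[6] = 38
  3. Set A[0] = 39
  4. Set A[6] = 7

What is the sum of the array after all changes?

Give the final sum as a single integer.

Answer: 214

Derivation:
Initial sum: 175
Change 1: A[5] -17 -> 31, delta = 48, sum = 223
Change 2: A[6] 15 -> 38, delta = 23, sum = 246
Change 3: A[0] 40 -> 39, delta = -1, sum = 245
Change 4: A[6] 38 -> 7, delta = -31, sum = 214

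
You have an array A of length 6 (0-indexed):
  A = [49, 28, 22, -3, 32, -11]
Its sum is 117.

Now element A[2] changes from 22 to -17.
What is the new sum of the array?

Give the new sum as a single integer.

Old value at index 2: 22
New value at index 2: -17
Delta = -17 - 22 = -39
New sum = old_sum + delta = 117 + (-39) = 78

Answer: 78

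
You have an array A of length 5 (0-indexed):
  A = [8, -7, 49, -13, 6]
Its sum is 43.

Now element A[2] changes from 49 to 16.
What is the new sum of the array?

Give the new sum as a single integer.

Answer: 10

Derivation:
Old value at index 2: 49
New value at index 2: 16
Delta = 16 - 49 = -33
New sum = old_sum + delta = 43 + (-33) = 10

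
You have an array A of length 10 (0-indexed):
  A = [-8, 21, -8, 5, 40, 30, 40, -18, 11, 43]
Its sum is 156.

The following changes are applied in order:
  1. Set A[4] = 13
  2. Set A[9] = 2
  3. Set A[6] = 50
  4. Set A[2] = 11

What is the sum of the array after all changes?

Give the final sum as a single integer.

Answer: 117

Derivation:
Initial sum: 156
Change 1: A[4] 40 -> 13, delta = -27, sum = 129
Change 2: A[9] 43 -> 2, delta = -41, sum = 88
Change 3: A[6] 40 -> 50, delta = 10, sum = 98
Change 4: A[2] -8 -> 11, delta = 19, sum = 117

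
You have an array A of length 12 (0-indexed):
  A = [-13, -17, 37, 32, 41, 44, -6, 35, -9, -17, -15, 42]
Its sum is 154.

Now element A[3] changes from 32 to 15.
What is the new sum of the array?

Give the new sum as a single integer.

Old value at index 3: 32
New value at index 3: 15
Delta = 15 - 32 = -17
New sum = old_sum + delta = 154 + (-17) = 137

Answer: 137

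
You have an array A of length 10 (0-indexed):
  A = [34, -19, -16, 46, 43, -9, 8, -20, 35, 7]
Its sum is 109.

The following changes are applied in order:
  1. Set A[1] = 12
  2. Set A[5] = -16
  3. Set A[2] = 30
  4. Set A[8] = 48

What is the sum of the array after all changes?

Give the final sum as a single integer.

Answer: 192

Derivation:
Initial sum: 109
Change 1: A[1] -19 -> 12, delta = 31, sum = 140
Change 2: A[5] -9 -> -16, delta = -7, sum = 133
Change 3: A[2] -16 -> 30, delta = 46, sum = 179
Change 4: A[8] 35 -> 48, delta = 13, sum = 192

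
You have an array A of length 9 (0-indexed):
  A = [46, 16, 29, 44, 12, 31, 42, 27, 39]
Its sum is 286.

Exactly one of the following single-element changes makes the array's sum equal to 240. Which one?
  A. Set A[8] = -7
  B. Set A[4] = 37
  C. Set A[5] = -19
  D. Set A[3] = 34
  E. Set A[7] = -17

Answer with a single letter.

Option A: A[8] 39->-7, delta=-46, new_sum=286+(-46)=240 <-- matches target
Option B: A[4] 12->37, delta=25, new_sum=286+(25)=311
Option C: A[5] 31->-19, delta=-50, new_sum=286+(-50)=236
Option D: A[3] 44->34, delta=-10, new_sum=286+(-10)=276
Option E: A[7] 27->-17, delta=-44, new_sum=286+(-44)=242

Answer: A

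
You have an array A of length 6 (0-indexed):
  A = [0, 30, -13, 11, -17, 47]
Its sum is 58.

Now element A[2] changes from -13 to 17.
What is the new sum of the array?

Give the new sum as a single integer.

Answer: 88

Derivation:
Old value at index 2: -13
New value at index 2: 17
Delta = 17 - -13 = 30
New sum = old_sum + delta = 58 + (30) = 88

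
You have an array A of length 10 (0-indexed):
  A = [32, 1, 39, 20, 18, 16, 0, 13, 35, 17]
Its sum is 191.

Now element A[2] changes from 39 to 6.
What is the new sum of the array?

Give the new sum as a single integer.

Answer: 158

Derivation:
Old value at index 2: 39
New value at index 2: 6
Delta = 6 - 39 = -33
New sum = old_sum + delta = 191 + (-33) = 158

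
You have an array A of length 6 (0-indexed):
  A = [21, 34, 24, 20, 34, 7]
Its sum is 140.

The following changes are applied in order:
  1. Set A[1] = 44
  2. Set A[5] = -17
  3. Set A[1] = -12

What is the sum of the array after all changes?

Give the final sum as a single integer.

Initial sum: 140
Change 1: A[1] 34 -> 44, delta = 10, sum = 150
Change 2: A[5] 7 -> -17, delta = -24, sum = 126
Change 3: A[1] 44 -> -12, delta = -56, sum = 70

Answer: 70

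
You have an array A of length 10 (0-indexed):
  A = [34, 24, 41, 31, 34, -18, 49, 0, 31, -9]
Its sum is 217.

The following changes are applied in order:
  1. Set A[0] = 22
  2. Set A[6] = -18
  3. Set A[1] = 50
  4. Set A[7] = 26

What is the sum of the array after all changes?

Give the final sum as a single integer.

Answer: 190

Derivation:
Initial sum: 217
Change 1: A[0] 34 -> 22, delta = -12, sum = 205
Change 2: A[6] 49 -> -18, delta = -67, sum = 138
Change 3: A[1] 24 -> 50, delta = 26, sum = 164
Change 4: A[7] 0 -> 26, delta = 26, sum = 190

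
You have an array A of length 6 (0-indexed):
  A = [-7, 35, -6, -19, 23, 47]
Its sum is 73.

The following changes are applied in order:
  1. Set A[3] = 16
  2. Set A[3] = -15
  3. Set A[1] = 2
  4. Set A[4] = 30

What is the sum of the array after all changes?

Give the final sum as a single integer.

Initial sum: 73
Change 1: A[3] -19 -> 16, delta = 35, sum = 108
Change 2: A[3] 16 -> -15, delta = -31, sum = 77
Change 3: A[1] 35 -> 2, delta = -33, sum = 44
Change 4: A[4] 23 -> 30, delta = 7, sum = 51

Answer: 51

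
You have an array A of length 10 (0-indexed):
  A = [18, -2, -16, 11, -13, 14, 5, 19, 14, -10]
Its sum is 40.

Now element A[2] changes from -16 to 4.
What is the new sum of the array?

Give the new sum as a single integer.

Answer: 60

Derivation:
Old value at index 2: -16
New value at index 2: 4
Delta = 4 - -16 = 20
New sum = old_sum + delta = 40 + (20) = 60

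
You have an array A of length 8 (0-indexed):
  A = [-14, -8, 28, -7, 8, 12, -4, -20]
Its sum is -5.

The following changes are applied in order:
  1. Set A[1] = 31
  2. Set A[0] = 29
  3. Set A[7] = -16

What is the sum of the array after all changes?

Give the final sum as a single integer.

Answer: 81

Derivation:
Initial sum: -5
Change 1: A[1] -8 -> 31, delta = 39, sum = 34
Change 2: A[0] -14 -> 29, delta = 43, sum = 77
Change 3: A[7] -20 -> -16, delta = 4, sum = 81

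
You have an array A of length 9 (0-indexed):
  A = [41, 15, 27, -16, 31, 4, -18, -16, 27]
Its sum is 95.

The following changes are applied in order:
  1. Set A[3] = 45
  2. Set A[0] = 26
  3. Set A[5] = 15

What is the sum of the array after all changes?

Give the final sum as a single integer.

Answer: 152

Derivation:
Initial sum: 95
Change 1: A[3] -16 -> 45, delta = 61, sum = 156
Change 2: A[0] 41 -> 26, delta = -15, sum = 141
Change 3: A[5] 4 -> 15, delta = 11, sum = 152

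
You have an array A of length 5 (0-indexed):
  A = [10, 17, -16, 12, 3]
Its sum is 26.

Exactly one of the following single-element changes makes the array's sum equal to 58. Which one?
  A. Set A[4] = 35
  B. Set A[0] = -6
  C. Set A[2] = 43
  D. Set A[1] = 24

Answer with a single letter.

Option A: A[4] 3->35, delta=32, new_sum=26+(32)=58 <-- matches target
Option B: A[0] 10->-6, delta=-16, new_sum=26+(-16)=10
Option C: A[2] -16->43, delta=59, new_sum=26+(59)=85
Option D: A[1] 17->24, delta=7, new_sum=26+(7)=33

Answer: A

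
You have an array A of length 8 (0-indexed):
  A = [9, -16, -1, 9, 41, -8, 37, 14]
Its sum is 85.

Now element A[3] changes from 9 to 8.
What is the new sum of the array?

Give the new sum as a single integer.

Answer: 84

Derivation:
Old value at index 3: 9
New value at index 3: 8
Delta = 8 - 9 = -1
New sum = old_sum + delta = 85 + (-1) = 84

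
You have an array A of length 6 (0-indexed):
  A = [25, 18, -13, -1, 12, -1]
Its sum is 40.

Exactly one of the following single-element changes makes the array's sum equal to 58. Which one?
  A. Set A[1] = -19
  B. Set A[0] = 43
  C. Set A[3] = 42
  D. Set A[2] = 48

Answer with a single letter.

Answer: B

Derivation:
Option A: A[1] 18->-19, delta=-37, new_sum=40+(-37)=3
Option B: A[0] 25->43, delta=18, new_sum=40+(18)=58 <-- matches target
Option C: A[3] -1->42, delta=43, new_sum=40+(43)=83
Option D: A[2] -13->48, delta=61, new_sum=40+(61)=101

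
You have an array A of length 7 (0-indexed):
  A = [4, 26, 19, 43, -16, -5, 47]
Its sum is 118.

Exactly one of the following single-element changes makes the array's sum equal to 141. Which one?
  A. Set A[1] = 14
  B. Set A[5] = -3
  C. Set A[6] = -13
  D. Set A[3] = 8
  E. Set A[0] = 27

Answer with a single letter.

Answer: E

Derivation:
Option A: A[1] 26->14, delta=-12, new_sum=118+(-12)=106
Option B: A[5] -5->-3, delta=2, new_sum=118+(2)=120
Option C: A[6] 47->-13, delta=-60, new_sum=118+(-60)=58
Option D: A[3] 43->8, delta=-35, new_sum=118+(-35)=83
Option E: A[0] 4->27, delta=23, new_sum=118+(23)=141 <-- matches target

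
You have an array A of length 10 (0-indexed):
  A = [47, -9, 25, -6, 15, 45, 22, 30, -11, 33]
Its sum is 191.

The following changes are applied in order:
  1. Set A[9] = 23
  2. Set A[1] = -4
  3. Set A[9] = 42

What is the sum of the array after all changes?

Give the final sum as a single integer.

Initial sum: 191
Change 1: A[9] 33 -> 23, delta = -10, sum = 181
Change 2: A[1] -9 -> -4, delta = 5, sum = 186
Change 3: A[9] 23 -> 42, delta = 19, sum = 205

Answer: 205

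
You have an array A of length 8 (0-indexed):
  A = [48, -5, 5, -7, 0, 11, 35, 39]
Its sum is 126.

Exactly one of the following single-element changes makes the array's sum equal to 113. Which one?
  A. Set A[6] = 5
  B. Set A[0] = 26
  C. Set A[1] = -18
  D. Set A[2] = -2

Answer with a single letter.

Answer: C

Derivation:
Option A: A[6] 35->5, delta=-30, new_sum=126+(-30)=96
Option B: A[0] 48->26, delta=-22, new_sum=126+(-22)=104
Option C: A[1] -5->-18, delta=-13, new_sum=126+(-13)=113 <-- matches target
Option D: A[2] 5->-2, delta=-7, new_sum=126+(-7)=119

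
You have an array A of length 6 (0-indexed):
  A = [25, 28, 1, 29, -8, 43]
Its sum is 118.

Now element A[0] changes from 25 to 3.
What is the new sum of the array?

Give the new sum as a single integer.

Old value at index 0: 25
New value at index 0: 3
Delta = 3 - 25 = -22
New sum = old_sum + delta = 118 + (-22) = 96

Answer: 96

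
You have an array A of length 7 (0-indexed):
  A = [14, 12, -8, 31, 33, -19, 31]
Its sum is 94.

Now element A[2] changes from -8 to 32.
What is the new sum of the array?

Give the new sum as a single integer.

Old value at index 2: -8
New value at index 2: 32
Delta = 32 - -8 = 40
New sum = old_sum + delta = 94 + (40) = 134

Answer: 134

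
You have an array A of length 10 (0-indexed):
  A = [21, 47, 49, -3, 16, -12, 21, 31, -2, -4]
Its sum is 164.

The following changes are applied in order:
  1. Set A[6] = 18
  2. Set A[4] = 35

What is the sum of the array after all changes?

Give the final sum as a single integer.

Answer: 180

Derivation:
Initial sum: 164
Change 1: A[6] 21 -> 18, delta = -3, sum = 161
Change 2: A[4] 16 -> 35, delta = 19, sum = 180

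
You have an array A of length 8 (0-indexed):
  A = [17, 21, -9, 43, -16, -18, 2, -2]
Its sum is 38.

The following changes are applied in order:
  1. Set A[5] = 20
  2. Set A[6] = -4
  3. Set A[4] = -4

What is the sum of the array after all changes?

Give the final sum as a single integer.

Initial sum: 38
Change 1: A[5] -18 -> 20, delta = 38, sum = 76
Change 2: A[6] 2 -> -4, delta = -6, sum = 70
Change 3: A[4] -16 -> -4, delta = 12, sum = 82

Answer: 82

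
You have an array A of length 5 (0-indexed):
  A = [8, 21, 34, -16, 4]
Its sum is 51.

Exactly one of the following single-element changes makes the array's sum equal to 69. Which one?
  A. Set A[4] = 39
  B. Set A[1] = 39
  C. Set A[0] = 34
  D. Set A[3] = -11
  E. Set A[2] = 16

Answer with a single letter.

Answer: B

Derivation:
Option A: A[4] 4->39, delta=35, new_sum=51+(35)=86
Option B: A[1] 21->39, delta=18, new_sum=51+(18)=69 <-- matches target
Option C: A[0] 8->34, delta=26, new_sum=51+(26)=77
Option D: A[3] -16->-11, delta=5, new_sum=51+(5)=56
Option E: A[2] 34->16, delta=-18, new_sum=51+(-18)=33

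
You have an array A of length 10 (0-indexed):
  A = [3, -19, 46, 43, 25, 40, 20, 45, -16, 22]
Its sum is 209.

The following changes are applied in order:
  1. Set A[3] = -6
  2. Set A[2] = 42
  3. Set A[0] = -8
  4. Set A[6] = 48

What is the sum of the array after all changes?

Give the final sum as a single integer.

Initial sum: 209
Change 1: A[3] 43 -> -6, delta = -49, sum = 160
Change 2: A[2] 46 -> 42, delta = -4, sum = 156
Change 3: A[0] 3 -> -8, delta = -11, sum = 145
Change 4: A[6] 20 -> 48, delta = 28, sum = 173

Answer: 173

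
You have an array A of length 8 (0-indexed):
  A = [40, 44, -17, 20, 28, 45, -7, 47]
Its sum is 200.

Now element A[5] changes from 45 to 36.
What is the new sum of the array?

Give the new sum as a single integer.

Answer: 191

Derivation:
Old value at index 5: 45
New value at index 5: 36
Delta = 36 - 45 = -9
New sum = old_sum + delta = 200 + (-9) = 191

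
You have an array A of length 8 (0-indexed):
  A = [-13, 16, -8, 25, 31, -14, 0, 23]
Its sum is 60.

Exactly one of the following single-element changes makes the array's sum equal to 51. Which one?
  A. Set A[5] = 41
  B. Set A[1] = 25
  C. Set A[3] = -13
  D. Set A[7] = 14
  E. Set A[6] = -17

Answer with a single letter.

Answer: D

Derivation:
Option A: A[5] -14->41, delta=55, new_sum=60+(55)=115
Option B: A[1] 16->25, delta=9, new_sum=60+(9)=69
Option C: A[3] 25->-13, delta=-38, new_sum=60+(-38)=22
Option D: A[7] 23->14, delta=-9, new_sum=60+(-9)=51 <-- matches target
Option E: A[6] 0->-17, delta=-17, new_sum=60+(-17)=43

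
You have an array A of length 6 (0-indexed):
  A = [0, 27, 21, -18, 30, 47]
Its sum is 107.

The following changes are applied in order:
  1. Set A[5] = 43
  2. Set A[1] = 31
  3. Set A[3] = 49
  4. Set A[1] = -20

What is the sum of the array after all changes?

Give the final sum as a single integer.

Answer: 123

Derivation:
Initial sum: 107
Change 1: A[5] 47 -> 43, delta = -4, sum = 103
Change 2: A[1] 27 -> 31, delta = 4, sum = 107
Change 3: A[3] -18 -> 49, delta = 67, sum = 174
Change 4: A[1] 31 -> -20, delta = -51, sum = 123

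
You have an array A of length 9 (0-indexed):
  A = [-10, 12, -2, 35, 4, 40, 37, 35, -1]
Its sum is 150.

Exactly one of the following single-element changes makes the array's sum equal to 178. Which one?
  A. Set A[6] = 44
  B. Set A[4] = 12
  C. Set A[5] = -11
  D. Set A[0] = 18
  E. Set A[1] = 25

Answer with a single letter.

Answer: D

Derivation:
Option A: A[6] 37->44, delta=7, new_sum=150+(7)=157
Option B: A[4] 4->12, delta=8, new_sum=150+(8)=158
Option C: A[5] 40->-11, delta=-51, new_sum=150+(-51)=99
Option D: A[0] -10->18, delta=28, new_sum=150+(28)=178 <-- matches target
Option E: A[1] 12->25, delta=13, new_sum=150+(13)=163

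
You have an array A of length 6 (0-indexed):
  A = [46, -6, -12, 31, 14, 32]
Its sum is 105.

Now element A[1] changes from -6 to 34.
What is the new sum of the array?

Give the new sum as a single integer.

Answer: 145

Derivation:
Old value at index 1: -6
New value at index 1: 34
Delta = 34 - -6 = 40
New sum = old_sum + delta = 105 + (40) = 145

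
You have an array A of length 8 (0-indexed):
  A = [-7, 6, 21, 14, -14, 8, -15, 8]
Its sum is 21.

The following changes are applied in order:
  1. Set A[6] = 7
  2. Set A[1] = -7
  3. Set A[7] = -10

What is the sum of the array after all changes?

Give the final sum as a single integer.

Initial sum: 21
Change 1: A[6] -15 -> 7, delta = 22, sum = 43
Change 2: A[1] 6 -> -7, delta = -13, sum = 30
Change 3: A[7] 8 -> -10, delta = -18, sum = 12

Answer: 12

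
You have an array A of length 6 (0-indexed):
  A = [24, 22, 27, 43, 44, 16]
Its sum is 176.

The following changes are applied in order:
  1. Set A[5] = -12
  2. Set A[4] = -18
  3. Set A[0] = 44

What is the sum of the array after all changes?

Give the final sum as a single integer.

Initial sum: 176
Change 1: A[5] 16 -> -12, delta = -28, sum = 148
Change 2: A[4] 44 -> -18, delta = -62, sum = 86
Change 3: A[0] 24 -> 44, delta = 20, sum = 106

Answer: 106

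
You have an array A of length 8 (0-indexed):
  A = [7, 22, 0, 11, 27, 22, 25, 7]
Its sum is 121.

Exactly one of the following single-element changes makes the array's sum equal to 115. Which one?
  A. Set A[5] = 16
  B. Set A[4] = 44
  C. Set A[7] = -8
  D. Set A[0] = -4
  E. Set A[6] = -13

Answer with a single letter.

Answer: A

Derivation:
Option A: A[5] 22->16, delta=-6, new_sum=121+(-6)=115 <-- matches target
Option B: A[4] 27->44, delta=17, new_sum=121+(17)=138
Option C: A[7] 7->-8, delta=-15, new_sum=121+(-15)=106
Option D: A[0] 7->-4, delta=-11, new_sum=121+(-11)=110
Option E: A[6] 25->-13, delta=-38, new_sum=121+(-38)=83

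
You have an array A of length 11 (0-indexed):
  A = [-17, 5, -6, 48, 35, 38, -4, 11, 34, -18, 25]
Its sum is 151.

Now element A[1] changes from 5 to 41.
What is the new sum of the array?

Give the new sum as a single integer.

Answer: 187

Derivation:
Old value at index 1: 5
New value at index 1: 41
Delta = 41 - 5 = 36
New sum = old_sum + delta = 151 + (36) = 187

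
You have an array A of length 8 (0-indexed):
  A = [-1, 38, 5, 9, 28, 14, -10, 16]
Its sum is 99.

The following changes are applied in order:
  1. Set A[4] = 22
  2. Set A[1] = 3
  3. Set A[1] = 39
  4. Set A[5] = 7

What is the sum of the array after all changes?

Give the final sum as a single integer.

Initial sum: 99
Change 1: A[4] 28 -> 22, delta = -6, sum = 93
Change 2: A[1] 38 -> 3, delta = -35, sum = 58
Change 3: A[1] 3 -> 39, delta = 36, sum = 94
Change 4: A[5] 14 -> 7, delta = -7, sum = 87

Answer: 87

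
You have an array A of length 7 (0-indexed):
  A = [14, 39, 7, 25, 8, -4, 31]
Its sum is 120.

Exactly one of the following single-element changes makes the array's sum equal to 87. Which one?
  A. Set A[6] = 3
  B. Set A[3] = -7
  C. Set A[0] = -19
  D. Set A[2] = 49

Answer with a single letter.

Answer: C

Derivation:
Option A: A[6] 31->3, delta=-28, new_sum=120+(-28)=92
Option B: A[3] 25->-7, delta=-32, new_sum=120+(-32)=88
Option C: A[0] 14->-19, delta=-33, new_sum=120+(-33)=87 <-- matches target
Option D: A[2] 7->49, delta=42, new_sum=120+(42)=162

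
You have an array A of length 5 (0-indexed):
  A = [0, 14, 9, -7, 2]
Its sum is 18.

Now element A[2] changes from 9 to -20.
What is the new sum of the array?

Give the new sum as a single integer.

Answer: -11

Derivation:
Old value at index 2: 9
New value at index 2: -20
Delta = -20 - 9 = -29
New sum = old_sum + delta = 18 + (-29) = -11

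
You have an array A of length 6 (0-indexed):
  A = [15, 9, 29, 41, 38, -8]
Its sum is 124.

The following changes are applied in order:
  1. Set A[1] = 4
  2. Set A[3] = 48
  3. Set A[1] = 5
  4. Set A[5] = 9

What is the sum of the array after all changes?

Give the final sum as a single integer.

Initial sum: 124
Change 1: A[1] 9 -> 4, delta = -5, sum = 119
Change 2: A[3] 41 -> 48, delta = 7, sum = 126
Change 3: A[1] 4 -> 5, delta = 1, sum = 127
Change 4: A[5] -8 -> 9, delta = 17, sum = 144

Answer: 144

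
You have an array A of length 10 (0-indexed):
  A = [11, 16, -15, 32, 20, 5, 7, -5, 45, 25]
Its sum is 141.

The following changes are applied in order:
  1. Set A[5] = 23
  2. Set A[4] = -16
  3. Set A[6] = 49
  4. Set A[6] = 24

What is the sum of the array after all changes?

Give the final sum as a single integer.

Initial sum: 141
Change 1: A[5] 5 -> 23, delta = 18, sum = 159
Change 2: A[4] 20 -> -16, delta = -36, sum = 123
Change 3: A[6] 7 -> 49, delta = 42, sum = 165
Change 4: A[6] 49 -> 24, delta = -25, sum = 140

Answer: 140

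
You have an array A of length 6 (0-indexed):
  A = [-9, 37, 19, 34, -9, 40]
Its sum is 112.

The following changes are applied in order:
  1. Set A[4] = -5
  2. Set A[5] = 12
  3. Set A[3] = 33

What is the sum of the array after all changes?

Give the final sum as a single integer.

Answer: 87

Derivation:
Initial sum: 112
Change 1: A[4] -9 -> -5, delta = 4, sum = 116
Change 2: A[5] 40 -> 12, delta = -28, sum = 88
Change 3: A[3] 34 -> 33, delta = -1, sum = 87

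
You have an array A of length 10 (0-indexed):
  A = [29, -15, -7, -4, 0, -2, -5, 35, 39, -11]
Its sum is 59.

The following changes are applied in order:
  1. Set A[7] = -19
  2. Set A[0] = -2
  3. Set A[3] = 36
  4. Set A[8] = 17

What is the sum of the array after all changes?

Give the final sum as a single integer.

Answer: -8

Derivation:
Initial sum: 59
Change 1: A[7] 35 -> -19, delta = -54, sum = 5
Change 2: A[0] 29 -> -2, delta = -31, sum = -26
Change 3: A[3] -4 -> 36, delta = 40, sum = 14
Change 4: A[8] 39 -> 17, delta = -22, sum = -8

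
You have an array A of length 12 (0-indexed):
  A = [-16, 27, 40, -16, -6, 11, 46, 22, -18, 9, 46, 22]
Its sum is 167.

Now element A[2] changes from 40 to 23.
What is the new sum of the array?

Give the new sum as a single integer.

Old value at index 2: 40
New value at index 2: 23
Delta = 23 - 40 = -17
New sum = old_sum + delta = 167 + (-17) = 150

Answer: 150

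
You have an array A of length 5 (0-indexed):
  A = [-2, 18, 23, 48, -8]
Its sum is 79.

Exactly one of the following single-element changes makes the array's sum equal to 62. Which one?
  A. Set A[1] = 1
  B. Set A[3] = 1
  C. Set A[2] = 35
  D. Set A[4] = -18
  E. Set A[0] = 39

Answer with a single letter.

Option A: A[1] 18->1, delta=-17, new_sum=79+(-17)=62 <-- matches target
Option B: A[3] 48->1, delta=-47, new_sum=79+(-47)=32
Option C: A[2] 23->35, delta=12, new_sum=79+(12)=91
Option D: A[4] -8->-18, delta=-10, new_sum=79+(-10)=69
Option E: A[0] -2->39, delta=41, new_sum=79+(41)=120

Answer: A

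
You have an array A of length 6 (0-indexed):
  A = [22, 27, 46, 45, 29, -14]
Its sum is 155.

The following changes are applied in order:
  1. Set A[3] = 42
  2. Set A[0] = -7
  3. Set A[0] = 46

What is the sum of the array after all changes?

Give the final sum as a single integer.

Initial sum: 155
Change 1: A[3] 45 -> 42, delta = -3, sum = 152
Change 2: A[0] 22 -> -7, delta = -29, sum = 123
Change 3: A[0] -7 -> 46, delta = 53, sum = 176

Answer: 176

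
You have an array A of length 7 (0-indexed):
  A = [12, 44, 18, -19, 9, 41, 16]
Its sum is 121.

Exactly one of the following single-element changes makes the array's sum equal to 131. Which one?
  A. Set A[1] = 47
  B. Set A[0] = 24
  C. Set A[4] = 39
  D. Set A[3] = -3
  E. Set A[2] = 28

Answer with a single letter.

Answer: E

Derivation:
Option A: A[1] 44->47, delta=3, new_sum=121+(3)=124
Option B: A[0] 12->24, delta=12, new_sum=121+(12)=133
Option C: A[4] 9->39, delta=30, new_sum=121+(30)=151
Option D: A[3] -19->-3, delta=16, new_sum=121+(16)=137
Option E: A[2] 18->28, delta=10, new_sum=121+(10)=131 <-- matches target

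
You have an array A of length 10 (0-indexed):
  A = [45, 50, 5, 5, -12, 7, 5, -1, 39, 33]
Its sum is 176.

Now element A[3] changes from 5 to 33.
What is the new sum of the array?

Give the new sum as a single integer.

Answer: 204

Derivation:
Old value at index 3: 5
New value at index 3: 33
Delta = 33 - 5 = 28
New sum = old_sum + delta = 176 + (28) = 204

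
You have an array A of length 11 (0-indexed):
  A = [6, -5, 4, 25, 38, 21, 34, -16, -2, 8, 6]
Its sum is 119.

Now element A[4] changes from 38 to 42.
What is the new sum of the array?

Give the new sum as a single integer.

Old value at index 4: 38
New value at index 4: 42
Delta = 42 - 38 = 4
New sum = old_sum + delta = 119 + (4) = 123

Answer: 123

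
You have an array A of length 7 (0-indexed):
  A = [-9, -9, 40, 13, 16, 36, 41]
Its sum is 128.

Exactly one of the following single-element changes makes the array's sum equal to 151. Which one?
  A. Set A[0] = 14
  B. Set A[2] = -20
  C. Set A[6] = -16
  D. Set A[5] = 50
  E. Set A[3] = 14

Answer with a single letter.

Option A: A[0] -9->14, delta=23, new_sum=128+(23)=151 <-- matches target
Option B: A[2] 40->-20, delta=-60, new_sum=128+(-60)=68
Option C: A[6] 41->-16, delta=-57, new_sum=128+(-57)=71
Option D: A[5] 36->50, delta=14, new_sum=128+(14)=142
Option E: A[3] 13->14, delta=1, new_sum=128+(1)=129

Answer: A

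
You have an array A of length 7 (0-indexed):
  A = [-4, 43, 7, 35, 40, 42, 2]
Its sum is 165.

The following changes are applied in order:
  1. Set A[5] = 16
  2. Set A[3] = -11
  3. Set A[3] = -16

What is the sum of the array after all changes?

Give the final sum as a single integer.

Answer: 88

Derivation:
Initial sum: 165
Change 1: A[5] 42 -> 16, delta = -26, sum = 139
Change 2: A[3] 35 -> -11, delta = -46, sum = 93
Change 3: A[3] -11 -> -16, delta = -5, sum = 88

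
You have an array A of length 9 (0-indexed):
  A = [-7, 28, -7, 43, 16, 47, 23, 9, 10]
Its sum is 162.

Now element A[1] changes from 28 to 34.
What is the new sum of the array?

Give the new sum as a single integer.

Old value at index 1: 28
New value at index 1: 34
Delta = 34 - 28 = 6
New sum = old_sum + delta = 162 + (6) = 168

Answer: 168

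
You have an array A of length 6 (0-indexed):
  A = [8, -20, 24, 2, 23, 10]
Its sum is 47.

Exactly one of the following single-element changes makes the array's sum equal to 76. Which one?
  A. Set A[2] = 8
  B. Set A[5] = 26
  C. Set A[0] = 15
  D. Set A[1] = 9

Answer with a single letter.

Option A: A[2] 24->8, delta=-16, new_sum=47+(-16)=31
Option B: A[5] 10->26, delta=16, new_sum=47+(16)=63
Option C: A[0] 8->15, delta=7, new_sum=47+(7)=54
Option D: A[1] -20->9, delta=29, new_sum=47+(29)=76 <-- matches target

Answer: D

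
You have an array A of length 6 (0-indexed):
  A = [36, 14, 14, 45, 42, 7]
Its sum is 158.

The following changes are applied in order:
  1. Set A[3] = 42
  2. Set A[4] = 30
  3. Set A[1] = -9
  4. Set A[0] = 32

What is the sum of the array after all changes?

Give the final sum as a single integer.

Initial sum: 158
Change 1: A[3] 45 -> 42, delta = -3, sum = 155
Change 2: A[4] 42 -> 30, delta = -12, sum = 143
Change 3: A[1] 14 -> -9, delta = -23, sum = 120
Change 4: A[0] 36 -> 32, delta = -4, sum = 116

Answer: 116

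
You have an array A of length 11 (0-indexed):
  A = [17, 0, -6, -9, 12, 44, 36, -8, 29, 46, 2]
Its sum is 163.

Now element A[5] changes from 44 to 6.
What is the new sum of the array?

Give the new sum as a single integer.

Old value at index 5: 44
New value at index 5: 6
Delta = 6 - 44 = -38
New sum = old_sum + delta = 163 + (-38) = 125

Answer: 125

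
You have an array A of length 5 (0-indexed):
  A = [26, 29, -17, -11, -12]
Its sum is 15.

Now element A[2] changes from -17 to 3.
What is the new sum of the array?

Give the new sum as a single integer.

Answer: 35

Derivation:
Old value at index 2: -17
New value at index 2: 3
Delta = 3 - -17 = 20
New sum = old_sum + delta = 15 + (20) = 35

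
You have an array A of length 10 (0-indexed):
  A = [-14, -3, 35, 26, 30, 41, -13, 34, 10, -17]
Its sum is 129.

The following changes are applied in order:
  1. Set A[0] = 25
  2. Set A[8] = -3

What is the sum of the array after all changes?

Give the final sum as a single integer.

Initial sum: 129
Change 1: A[0] -14 -> 25, delta = 39, sum = 168
Change 2: A[8] 10 -> -3, delta = -13, sum = 155

Answer: 155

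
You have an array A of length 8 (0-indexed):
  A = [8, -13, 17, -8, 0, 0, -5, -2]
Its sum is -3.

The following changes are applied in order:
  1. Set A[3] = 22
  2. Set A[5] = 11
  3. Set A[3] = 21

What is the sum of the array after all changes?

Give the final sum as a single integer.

Answer: 37

Derivation:
Initial sum: -3
Change 1: A[3] -8 -> 22, delta = 30, sum = 27
Change 2: A[5] 0 -> 11, delta = 11, sum = 38
Change 3: A[3] 22 -> 21, delta = -1, sum = 37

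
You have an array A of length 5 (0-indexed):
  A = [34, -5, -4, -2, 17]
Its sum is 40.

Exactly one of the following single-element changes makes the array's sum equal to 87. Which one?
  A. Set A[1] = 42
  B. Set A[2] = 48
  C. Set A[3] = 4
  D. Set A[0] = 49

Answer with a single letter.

Answer: A

Derivation:
Option A: A[1] -5->42, delta=47, new_sum=40+(47)=87 <-- matches target
Option B: A[2] -4->48, delta=52, new_sum=40+(52)=92
Option C: A[3] -2->4, delta=6, new_sum=40+(6)=46
Option D: A[0] 34->49, delta=15, new_sum=40+(15)=55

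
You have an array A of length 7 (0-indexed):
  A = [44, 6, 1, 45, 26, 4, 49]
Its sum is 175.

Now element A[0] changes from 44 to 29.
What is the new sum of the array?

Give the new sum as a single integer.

Old value at index 0: 44
New value at index 0: 29
Delta = 29 - 44 = -15
New sum = old_sum + delta = 175 + (-15) = 160

Answer: 160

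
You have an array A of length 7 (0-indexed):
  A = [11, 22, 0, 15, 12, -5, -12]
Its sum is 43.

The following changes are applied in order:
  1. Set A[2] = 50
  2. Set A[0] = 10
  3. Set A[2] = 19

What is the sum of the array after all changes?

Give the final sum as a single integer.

Initial sum: 43
Change 1: A[2] 0 -> 50, delta = 50, sum = 93
Change 2: A[0] 11 -> 10, delta = -1, sum = 92
Change 3: A[2] 50 -> 19, delta = -31, sum = 61

Answer: 61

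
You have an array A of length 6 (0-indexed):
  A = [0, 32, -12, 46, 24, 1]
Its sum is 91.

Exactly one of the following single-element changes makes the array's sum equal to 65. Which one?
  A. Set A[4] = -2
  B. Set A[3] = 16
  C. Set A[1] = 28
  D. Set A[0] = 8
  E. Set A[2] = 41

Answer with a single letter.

Option A: A[4] 24->-2, delta=-26, new_sum=91+(-26)=65 <-- matches target
Option B: A[3] 46->16, delta=-30, new_sum=91+(-30)=61
Option C: A[1] 32->28, delta=-4, new_sum=91+(-4)=87
Option D: A[0] 0->8, delta=8, new_sum=91+(8)=99
Option E: A[2] -12->41, delta=53, new_sum=91+(53)=144

Answer: A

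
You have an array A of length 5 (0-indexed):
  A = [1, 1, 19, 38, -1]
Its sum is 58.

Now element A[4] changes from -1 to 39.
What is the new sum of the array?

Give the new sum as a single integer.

Answer: 98

Derivation:
Old value at index 4: -1
New value at index 4: 39
Delta = 39 - -1 = 40
New sum = old_sum + delta = 58 + (40) = 98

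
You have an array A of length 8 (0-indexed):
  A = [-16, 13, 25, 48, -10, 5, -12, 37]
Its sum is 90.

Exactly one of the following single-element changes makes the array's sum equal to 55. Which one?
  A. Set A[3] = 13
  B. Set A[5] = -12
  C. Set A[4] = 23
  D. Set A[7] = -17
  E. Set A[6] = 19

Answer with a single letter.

Option A: A[3] 48->13, delta=-35, new_sum=90+(-35)=55 <-- matches target
Option B: A[5] 5->-12, delta=-17, new_sum=90+(-17)=73
Option C: A[4] -10->23, delta=33, new_sum=90+(33)=123
Option D: A[7] 37->-17, delta=-54, new_sum=90+(-54)=36
Option E: A[6] -12->19, delta=31, new_sum=90+(31)=121

Answer: A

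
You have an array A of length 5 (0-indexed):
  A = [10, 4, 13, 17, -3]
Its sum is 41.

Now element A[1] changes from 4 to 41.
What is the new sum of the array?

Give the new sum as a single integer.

Old value at index 1: 4
New value at index 1: 41
Delta = 41 - 4 = 37
New sum = old_sum + delta = 41 + (37) = 78

Answer: 78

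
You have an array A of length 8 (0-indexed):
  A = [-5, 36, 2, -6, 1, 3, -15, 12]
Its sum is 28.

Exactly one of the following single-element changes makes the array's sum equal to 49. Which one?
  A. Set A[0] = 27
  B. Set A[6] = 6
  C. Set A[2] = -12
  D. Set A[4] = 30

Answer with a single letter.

Answer: B

Derivation:
Option A: A[0] -5->27, delta=32, new_sum=28+(32)=60
Option B: A[6] -15->6, delta=21, new_sum=28+(21)=49 <-- matches target
Option C: A[2] 2->-12, delta=-14, new_sum=28+(-14)=14
Option D: A[4] 1->30, delta=29, new_sum=28+(29)=57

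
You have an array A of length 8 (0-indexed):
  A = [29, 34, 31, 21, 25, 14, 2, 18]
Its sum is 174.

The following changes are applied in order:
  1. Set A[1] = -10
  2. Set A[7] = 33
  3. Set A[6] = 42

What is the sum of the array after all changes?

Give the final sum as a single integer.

Initial sum: 174
Change 1: A[1] 34 -> -10, delta = -44, sum = 130
Change 2: A[7] 18 -> 33, delta = 15, sum = 145
Change 3: A[6] 2 -> 42, delta = 40, sum = 185

Answer: 185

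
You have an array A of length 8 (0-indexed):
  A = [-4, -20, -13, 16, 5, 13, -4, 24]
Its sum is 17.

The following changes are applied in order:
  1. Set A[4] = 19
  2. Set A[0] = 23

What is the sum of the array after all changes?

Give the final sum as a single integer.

Initial sum: 17
Change 1: A[4] 5 -> 19, delta = 14, sum = 31
Change 2: A[0] -4 -> 23, delta = 27, sum = 58

Answer: 58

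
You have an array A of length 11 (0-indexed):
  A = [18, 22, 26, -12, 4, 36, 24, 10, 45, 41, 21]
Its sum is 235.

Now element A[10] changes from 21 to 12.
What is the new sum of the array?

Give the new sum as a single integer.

Old value at index 10: 21
New value at index 10: 12
Delta = 12 - 21 = -9
New sum = old_sum + delta = 235 + (-9) = 226

Answer: 226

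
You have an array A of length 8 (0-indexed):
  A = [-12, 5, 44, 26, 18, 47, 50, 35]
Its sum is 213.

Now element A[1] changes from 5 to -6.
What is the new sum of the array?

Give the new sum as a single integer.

Old value at index 1: 5
New value at index 1: -6
Delta = -6 - 5 = -11
New sum = old_sum + delta = 213 + (-11) = 202

Answer: 202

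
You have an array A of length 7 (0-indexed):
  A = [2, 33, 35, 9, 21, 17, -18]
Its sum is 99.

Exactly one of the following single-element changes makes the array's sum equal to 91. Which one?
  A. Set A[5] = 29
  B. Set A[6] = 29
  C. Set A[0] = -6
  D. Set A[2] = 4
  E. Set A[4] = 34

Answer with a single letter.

Option A: A[5] 17->29, delta=12, new_sum=99+(12)=111
Option B: A[6] -18->29, delta=47, new_sum=99+(47)=146
Option C: A[0] 2->-6, delta=-8, new_sum=99+(-8)=91 <-- matches target
Option D: A[2] 35->4, delta=-31, new_sum=99+(-31)=68
Option E: A[4] 21->34, delta=13, new_sum=99+(13)=112

Answer: C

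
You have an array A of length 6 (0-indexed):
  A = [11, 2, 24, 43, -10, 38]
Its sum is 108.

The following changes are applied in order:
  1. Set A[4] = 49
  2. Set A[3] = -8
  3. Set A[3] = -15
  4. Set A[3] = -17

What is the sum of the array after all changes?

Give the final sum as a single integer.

Initial sum: 108
Change 1: A[4] -10 -> 49, delta = 59, sum = 167
Change 2: A[3] 43 -> -8, delta = -51, sum = 116
Change 3: A[3] -8 -> -15, delta = -7, sum = 109
Change 4: A[3] -15 -> -17, delta = -2, sum = 107

Answer: 107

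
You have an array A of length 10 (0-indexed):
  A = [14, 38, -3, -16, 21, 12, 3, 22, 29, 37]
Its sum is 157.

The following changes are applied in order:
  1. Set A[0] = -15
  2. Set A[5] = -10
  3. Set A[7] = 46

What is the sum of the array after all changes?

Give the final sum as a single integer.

Answer: 130

Derivation:
Initial sum: 157
Change 1: A[0] 14 -> -15, delta = -29, sum = 128
Change 2: A[5] 12 -> -10, delta = -22, sum = 106
Change 3: A[7] 22 -> 46, delta = 24, sum = 130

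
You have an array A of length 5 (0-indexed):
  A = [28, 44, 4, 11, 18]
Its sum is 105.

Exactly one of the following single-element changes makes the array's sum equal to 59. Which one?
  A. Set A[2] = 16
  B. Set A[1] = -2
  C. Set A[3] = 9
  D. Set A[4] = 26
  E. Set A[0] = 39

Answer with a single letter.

Answer: B

Derivation:
Option A: A[2] 4->16, delta=12, new_sum=105+(12)=117
Option B: A[1] 44->-2, delta=-46, new_sum=105+(-46)=59 <-- matches target
Option C: A[3] 11->9, delta=-2, new_sum=105+(-2)=103
Option D: A[4] 18->26, delta=8, new_sum=105+(8)=113
Option E: A[0] 28->39, delta=11, new_sum=105+(11)=116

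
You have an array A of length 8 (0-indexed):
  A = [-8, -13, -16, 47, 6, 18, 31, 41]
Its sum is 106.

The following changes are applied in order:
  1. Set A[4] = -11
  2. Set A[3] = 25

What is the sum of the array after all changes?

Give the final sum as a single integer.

Initial sum: 106
Change 1: A[4] 6 -> -11, delta = -17, sum = 89
Change 2: A[3] 47 -> 25, delta = -22, sum = 67

Answer: 67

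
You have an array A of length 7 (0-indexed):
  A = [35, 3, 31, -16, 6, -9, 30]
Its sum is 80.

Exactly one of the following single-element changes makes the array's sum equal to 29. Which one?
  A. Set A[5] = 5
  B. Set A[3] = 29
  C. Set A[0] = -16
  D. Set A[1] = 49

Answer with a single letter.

Option A: A[5] -9->5, delta=14, new_sum=80+(14)=94
Option B: A[3] -16->29, delta=45, new_sum=80+(45)=125
Option C: A[0] 35->-16, delta=-51, new_sum=80+(-51)=29 <-- matches target
Option D: A[1] 3->49, delta=46, new_sum=80+(46)=126

Answer: C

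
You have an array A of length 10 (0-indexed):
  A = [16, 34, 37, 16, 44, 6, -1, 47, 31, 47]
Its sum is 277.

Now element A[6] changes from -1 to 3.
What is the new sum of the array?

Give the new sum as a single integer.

Old value at index 6: -1
New value at index 6: 3
Delta = 3 - -1 = 4
New sum = old_sum + delta = 277 + (4) = 281

Answer: 281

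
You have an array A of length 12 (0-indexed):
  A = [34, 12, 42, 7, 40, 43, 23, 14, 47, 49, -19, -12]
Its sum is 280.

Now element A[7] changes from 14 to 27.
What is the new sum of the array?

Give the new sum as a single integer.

Old value at index 7: 14
New value at index 7: 27
Delta = 27 - 14 = 13
New sum = old_sum + delta = 280 + (13) = 293

Answer: 293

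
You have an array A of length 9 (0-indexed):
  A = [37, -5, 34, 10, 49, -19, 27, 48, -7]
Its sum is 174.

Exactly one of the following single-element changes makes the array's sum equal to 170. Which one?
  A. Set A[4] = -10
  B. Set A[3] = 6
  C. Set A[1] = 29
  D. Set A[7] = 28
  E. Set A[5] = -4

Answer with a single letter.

Option A: A[4] 49->-10, delta=-59, new_sum=174+(-59)=115
Option B: A[3] 10->6, delta=-4, new_sum=174+(-4)=170 <-- matches target
Option C: A[1] -5->29, delta=34, new_sum=174+(34)=208
Option D: A[7] 48->28, delta=-20, new_sum=174+(-20)=154
Option E: A[5] -19->-4, delta=15, new_sum=174+(15)=189

Answer: B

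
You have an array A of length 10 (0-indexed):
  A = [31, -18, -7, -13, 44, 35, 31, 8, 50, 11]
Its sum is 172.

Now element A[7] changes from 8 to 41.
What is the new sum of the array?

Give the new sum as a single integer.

Answer: 205

Derivation:
Old value at index 7: 8
New value at index 7: 41
Delta = 41 - 8 = 33
New sum = old_sum + delta = 172 + (33) = 205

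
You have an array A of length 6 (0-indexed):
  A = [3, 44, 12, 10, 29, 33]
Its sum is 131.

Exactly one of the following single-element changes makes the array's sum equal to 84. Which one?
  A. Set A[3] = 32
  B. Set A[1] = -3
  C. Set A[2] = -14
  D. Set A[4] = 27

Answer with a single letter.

Option A: A[3] 10->32, delta=22, new_sum=131+(22)=153
Option B: A[1] 44->-3, delta=-47, new_sum=131+(-47)=84 <-- matches target
Option C: A[2] 12->-14, delta=-26, new_sum=131+(-26)=105
Option D: A[4] 29->27, delta=-2, new_sum=131+(-2)=129

Answer: B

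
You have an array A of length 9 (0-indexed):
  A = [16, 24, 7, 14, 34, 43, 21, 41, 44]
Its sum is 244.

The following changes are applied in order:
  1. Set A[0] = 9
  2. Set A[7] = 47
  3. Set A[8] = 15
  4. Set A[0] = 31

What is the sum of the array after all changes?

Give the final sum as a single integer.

Initial sum: 244
Change 1: A[0] 16 -> 9, delta = -7, sum = 237
Change 2: A[7] 41 -> 47, delta = 6, sum = 243
Change 3: A[8] 44 -> 15, delta = -29, sum = 214
Change 4: A[0] 9 -> 31, delta = 22, sum = 236

Answer: 236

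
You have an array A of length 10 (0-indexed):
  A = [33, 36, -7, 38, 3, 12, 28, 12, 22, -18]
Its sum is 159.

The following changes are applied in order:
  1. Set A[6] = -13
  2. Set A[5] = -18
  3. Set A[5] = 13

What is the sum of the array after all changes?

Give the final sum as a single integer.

Answer: 119

Derivation:
Initial sum: 159
Change 1: A[6] 28 -> -13, delta = -41, sum = 118
Change 2: A[5] 12 -> -18, delta = -30, sum = 88
Change 3: A[5] -18 -> 13, delta = 31, sum = 119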